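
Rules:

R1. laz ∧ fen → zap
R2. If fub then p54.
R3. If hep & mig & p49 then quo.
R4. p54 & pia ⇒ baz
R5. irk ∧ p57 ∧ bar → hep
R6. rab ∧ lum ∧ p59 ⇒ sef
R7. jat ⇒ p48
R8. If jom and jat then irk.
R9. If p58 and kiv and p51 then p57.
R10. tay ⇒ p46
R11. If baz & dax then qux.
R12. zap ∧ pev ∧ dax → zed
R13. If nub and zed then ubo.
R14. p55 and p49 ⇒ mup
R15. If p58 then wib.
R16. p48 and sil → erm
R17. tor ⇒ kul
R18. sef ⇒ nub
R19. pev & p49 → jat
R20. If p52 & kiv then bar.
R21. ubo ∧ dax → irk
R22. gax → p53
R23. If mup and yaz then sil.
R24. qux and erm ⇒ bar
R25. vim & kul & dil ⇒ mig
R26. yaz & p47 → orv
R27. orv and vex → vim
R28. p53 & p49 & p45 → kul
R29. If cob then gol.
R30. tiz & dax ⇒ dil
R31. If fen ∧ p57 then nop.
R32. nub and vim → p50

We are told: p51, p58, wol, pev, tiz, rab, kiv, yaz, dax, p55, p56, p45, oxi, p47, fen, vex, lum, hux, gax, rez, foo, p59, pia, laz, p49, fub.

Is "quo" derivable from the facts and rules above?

zap  (by R1: laz, fen)
p54  (by R2: fub)
baz  (by R4: p54, pia)
sef  (by R6: rab, lum, p59)
p57  (by R9: p58, kiv, p51)
qux  (by R11: baz, dax)
zed  (by R12: zap, pev, dax)
mup  (by R14: p55, p49)
nub  (by R18: sef)
jat  (by R19: pev, p49)
p53  (by R22: gax)
sil  (by R23: mup, yaz)
orv  (by R26: yaz, p47)
vim  (by R27: orv, vex)
kul  (by R28: p53, p49, p45)
dil  (by R30: tiz, dax)
p48  (by R7: jat)
ubo  (by R13: nub, zed)
erm  (by R16: p48, sil)
irk  (by R21: ubo, dax)
bar  (by R24: qux, erm)
mig  (by R25: vim, kul, dil)
hep  (by R5: irk, p57, bar)
quo  (by R3: hep, mig, p49)

Yes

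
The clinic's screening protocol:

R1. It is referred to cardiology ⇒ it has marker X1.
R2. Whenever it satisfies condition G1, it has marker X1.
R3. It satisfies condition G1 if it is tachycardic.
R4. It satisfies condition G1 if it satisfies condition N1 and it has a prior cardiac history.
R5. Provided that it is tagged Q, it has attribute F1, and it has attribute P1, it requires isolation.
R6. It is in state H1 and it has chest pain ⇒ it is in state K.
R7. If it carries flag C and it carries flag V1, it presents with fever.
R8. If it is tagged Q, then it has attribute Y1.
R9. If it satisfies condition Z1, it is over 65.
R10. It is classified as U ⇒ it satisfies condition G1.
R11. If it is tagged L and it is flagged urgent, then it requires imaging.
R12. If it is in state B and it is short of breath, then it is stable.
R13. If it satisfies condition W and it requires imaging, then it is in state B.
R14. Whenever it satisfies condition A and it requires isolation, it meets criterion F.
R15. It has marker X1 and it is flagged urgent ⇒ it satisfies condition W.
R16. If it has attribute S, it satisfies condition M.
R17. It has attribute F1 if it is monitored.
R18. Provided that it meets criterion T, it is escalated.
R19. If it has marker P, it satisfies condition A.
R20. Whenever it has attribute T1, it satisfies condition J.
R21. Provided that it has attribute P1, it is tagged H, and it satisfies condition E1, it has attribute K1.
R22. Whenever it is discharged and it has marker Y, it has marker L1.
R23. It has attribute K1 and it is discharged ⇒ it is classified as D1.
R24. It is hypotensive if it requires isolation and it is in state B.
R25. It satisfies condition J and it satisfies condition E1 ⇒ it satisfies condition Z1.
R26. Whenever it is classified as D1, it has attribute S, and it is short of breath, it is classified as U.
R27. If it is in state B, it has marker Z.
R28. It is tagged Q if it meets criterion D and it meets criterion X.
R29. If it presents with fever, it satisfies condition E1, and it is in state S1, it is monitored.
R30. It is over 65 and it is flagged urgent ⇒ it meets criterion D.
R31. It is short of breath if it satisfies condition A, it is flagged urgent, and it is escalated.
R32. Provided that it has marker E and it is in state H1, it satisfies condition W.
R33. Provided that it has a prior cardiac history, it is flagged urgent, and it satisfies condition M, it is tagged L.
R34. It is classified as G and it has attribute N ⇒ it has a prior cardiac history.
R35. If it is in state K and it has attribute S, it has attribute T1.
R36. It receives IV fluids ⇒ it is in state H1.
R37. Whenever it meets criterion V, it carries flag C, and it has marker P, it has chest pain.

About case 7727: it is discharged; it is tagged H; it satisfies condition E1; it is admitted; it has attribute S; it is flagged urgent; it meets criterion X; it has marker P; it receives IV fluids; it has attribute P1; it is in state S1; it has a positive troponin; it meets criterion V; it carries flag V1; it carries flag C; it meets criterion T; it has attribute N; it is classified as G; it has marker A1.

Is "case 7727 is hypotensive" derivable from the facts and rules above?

Yes

By R7 (it carries flag C, it carries flag V1): it presents with fever.
By R16 (it has attribute S): it satisfies condition M.
By R18 (it meets criterion T): it is escalated.
By R19 (it has marker P): it satisfies condition A.
By R21 (it has attribute P1, it is tagged H, it satisfies condition E1): it has attribute K1.
By R23 (it has attribute K1, it is discharged): it is classified as D1.
By R29 (it presents with fever, it satisfies condition E1, it is in state S1): it is monitored.
By R31 (it satisfies condition A, it is flagged urgent, it is escalated): it is short of breath.
By R34 (it is classified as G, it has attribute N): it has a prior cardiac history.
By R36 (it receives IV fluids): it is in state H1.
By R37 (it meets criterion V, it carries flag C, it has marker P): it has chest pain.
By R6 (it is in state H1, it has chest pain): it is in state K.
By R17 (it is monitored): it has attribute F1.
By R26 (it is classified as D1, it has attribute S, it is short of breath): it is classified as U.
By R33 (it has a prior cardiac history, it is flagged urgent, it satisfies condition M): it is tagged L.
By R35 (it is in state K, it has attribute S): it has attribute T1.
By R10 (it is classified as U): it satisfies condition G1.
By R11 (it is tagged L, it is flagged urgent): it requires imaging.
By R20 (it has attribute T1): it satisfies condition J.
By R25 (it satisfies condition J, it satisfies condition E1): it satisfies condition Z1.
By R2 (it satisfies condition G1): it has marker X1.
By R9 (it satisfies condition Z1): it is over 65.
By R15 (it has marker X1, it is flagged urgent): it satisfies condition W.
By R30 (it is over 65, it is flagged urgent): it meets criterion D.
By R13 (it satisfies condition W, it requires imaging): it is in state B.
By R28 (it meets criterion D, it meets criterion X): it is tagged Q.
By R5 (it is tagged Q, it has attribute F1, it has attribute P1): it requires isolation.
By R24 (it requires isolation, it is in state B): it is hypotensive.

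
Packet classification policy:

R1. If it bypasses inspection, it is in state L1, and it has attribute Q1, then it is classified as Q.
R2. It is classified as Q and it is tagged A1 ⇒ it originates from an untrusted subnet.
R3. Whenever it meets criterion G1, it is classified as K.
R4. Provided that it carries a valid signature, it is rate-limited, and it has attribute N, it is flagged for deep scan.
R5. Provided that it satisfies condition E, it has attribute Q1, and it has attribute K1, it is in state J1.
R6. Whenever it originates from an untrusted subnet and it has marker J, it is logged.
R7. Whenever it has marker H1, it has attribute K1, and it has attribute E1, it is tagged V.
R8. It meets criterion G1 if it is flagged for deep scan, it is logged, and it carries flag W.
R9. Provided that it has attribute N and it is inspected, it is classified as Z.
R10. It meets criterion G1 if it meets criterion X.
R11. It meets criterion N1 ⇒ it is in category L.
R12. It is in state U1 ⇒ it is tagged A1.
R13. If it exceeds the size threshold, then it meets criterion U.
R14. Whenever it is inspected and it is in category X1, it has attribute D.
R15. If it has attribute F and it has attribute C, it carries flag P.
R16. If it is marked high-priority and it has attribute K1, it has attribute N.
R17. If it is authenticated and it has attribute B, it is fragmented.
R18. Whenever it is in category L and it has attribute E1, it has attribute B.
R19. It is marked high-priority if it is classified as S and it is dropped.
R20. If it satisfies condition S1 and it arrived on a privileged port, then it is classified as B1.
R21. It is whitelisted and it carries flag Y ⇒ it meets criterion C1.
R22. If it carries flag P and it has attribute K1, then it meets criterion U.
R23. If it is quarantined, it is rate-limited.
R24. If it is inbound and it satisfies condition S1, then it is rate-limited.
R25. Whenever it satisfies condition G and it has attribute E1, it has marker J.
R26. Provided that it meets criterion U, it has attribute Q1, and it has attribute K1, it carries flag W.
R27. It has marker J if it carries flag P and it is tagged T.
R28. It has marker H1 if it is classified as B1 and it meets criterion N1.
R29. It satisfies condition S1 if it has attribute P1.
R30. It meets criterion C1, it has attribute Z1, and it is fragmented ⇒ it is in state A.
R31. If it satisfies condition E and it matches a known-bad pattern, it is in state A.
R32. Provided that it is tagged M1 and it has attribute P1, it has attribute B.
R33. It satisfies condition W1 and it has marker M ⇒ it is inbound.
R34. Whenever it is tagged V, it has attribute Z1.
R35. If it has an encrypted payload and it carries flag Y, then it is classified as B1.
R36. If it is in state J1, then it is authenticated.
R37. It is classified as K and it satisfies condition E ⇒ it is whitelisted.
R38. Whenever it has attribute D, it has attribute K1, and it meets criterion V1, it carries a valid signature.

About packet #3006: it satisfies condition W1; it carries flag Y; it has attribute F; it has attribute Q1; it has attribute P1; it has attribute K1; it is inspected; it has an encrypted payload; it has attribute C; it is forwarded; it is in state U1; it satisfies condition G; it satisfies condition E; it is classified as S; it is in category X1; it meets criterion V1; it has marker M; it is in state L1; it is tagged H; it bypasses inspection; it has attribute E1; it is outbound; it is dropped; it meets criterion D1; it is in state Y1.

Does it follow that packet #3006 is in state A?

No

Forward chaining from the given facts derives: is classified as Q, is in state J1, is tagged A1, has attribute D, carries flag P, is marked high-priority, meets criterion U, has marker J, carries flag W, satisfies condition S1, is inbound, is classified as B1, is authenticated, carries a valid signature, originates from an untrusted subnet, is logged, has attribute N, is rate-limited, is flagged for deep scan, meets criterion G1, is classified as Z, is classified as K, is whitelisted, meets criterion C1.
Rules concluding "it is in state A": R30 needs "it has attribute Z1"; R31 needs "it matches a known-bad pattern" — none of these are established.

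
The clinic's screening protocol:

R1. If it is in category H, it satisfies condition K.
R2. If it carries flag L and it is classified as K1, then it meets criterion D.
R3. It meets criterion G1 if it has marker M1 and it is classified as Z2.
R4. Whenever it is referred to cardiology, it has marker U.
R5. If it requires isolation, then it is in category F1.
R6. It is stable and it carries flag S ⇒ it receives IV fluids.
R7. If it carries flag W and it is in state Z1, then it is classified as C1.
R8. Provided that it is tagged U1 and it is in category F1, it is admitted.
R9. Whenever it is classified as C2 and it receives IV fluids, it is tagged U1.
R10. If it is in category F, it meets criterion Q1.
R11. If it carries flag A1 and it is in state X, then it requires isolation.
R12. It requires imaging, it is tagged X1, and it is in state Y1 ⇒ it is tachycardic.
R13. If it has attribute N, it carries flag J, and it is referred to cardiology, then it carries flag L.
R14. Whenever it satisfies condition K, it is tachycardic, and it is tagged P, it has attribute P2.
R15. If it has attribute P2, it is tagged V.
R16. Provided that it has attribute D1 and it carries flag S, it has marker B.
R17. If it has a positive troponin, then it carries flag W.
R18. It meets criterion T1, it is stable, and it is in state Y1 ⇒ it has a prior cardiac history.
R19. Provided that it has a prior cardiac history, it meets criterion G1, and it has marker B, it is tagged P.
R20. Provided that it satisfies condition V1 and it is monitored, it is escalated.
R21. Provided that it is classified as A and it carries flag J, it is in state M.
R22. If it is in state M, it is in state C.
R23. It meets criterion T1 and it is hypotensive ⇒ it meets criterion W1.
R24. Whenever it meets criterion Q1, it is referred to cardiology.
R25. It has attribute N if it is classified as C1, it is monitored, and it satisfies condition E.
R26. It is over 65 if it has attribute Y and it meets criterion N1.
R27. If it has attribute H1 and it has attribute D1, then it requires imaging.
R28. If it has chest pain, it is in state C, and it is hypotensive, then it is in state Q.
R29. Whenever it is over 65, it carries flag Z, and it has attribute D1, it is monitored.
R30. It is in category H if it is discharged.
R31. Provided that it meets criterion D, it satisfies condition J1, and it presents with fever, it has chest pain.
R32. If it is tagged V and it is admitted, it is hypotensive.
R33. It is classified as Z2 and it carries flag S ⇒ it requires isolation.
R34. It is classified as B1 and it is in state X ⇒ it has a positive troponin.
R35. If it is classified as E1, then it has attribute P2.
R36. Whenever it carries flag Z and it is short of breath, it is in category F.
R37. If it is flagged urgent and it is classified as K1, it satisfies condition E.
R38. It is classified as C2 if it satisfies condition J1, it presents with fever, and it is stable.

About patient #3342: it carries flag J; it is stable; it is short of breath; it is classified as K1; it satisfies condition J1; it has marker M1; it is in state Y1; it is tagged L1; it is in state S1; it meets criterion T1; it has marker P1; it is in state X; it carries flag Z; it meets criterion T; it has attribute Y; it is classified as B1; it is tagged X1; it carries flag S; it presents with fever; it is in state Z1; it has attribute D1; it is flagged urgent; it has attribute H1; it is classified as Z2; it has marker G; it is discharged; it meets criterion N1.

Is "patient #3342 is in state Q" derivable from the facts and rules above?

Forward chaining from the given facts derives: meets criterion G1, receives IV fluids, has marker B, has a prior cardiac history, is tagged P, is over 65, requires imaging, is monitored, is in category H, requires isolation, has a positive troponin, is in category F, satisfies condition E, is classified as C2, satisfies condition K, is in category F1, is tagged U1, meets criterion Q1, is tachycardic, has attribute P2, is tagged V, carries flag W, is referred to cardiology, has marker U, is classified as C1, is admitted, has attribute N, is hypotensive, carries flag L, meets criterion W1, meets criterion D, has chest pain.
The only rule concluding "it is in state Q" is R28, which needs "it is in state C"; that is never established.

No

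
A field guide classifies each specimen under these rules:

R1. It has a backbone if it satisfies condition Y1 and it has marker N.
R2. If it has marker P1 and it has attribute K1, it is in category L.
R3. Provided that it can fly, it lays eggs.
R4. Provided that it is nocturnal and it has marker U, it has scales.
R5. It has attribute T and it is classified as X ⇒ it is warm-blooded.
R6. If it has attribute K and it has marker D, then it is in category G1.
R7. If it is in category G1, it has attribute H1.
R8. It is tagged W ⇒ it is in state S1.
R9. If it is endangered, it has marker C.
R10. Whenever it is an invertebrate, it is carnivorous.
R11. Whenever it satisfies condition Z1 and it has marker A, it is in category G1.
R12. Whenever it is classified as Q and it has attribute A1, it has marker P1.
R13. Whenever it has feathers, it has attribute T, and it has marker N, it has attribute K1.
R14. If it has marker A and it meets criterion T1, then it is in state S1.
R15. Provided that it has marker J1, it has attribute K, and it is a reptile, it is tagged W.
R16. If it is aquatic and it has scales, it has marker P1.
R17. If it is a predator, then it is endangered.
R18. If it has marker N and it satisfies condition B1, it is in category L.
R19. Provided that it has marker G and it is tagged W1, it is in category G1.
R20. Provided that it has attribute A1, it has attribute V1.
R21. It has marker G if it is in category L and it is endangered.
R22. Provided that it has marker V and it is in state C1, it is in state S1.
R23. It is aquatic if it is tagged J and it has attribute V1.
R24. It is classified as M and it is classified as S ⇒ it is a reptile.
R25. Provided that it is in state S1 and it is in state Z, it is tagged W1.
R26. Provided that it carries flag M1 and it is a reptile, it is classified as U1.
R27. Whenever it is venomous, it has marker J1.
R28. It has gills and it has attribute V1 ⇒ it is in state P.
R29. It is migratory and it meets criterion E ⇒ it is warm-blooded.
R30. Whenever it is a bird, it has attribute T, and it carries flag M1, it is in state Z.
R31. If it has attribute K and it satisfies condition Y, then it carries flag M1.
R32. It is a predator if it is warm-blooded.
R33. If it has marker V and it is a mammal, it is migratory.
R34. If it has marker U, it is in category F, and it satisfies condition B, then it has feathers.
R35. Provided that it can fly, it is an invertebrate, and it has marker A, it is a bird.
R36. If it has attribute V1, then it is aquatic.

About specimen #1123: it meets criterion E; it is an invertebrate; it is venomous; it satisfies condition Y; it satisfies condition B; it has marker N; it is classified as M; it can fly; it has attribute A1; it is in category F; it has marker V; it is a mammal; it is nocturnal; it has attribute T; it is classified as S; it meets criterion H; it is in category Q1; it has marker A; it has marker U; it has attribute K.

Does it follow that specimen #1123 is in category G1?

Yes

By R4 (it is nocturnal, it has marker U): it has scales.
By R20 (it has attribute A1): it has attribute V1.
By R24 (it is classified as M, it is classified as S): it is a reptile.
By R27 (it is venomous): it has marker J1.
By R31 (it has attribute K, it satisfies condition Y): it carries flag M1.
By R33 (it has marker V, it is a mammal): it is migratory.
By R34 (it has marker U, it is in category F, it satisfies condition B): it has feathers.
By R35 (it can fly, it is an invertebrate, it has marker A): it is a bird.
By R36 (it has attribute V1): it is aquatic.
By R13 (it has feathers, it has attribute T, it has marker N): it has attribute K1.
By R15 (it has marker J1, it has attribute K, it is a reptile): it is tagged W.
By R16 (it is aquatic, it has scales): it has marker P1.
By R29 (it is migratory, it meets criterion E): it is warm-blooded.
By R30 (it is a bird, it has attribute T, it carries flag M1): it is in state Z.
By R32 (it is warm-blooded): it is a predator.
By R2 (it has marker P1, it has attribute K1): it is in category L.
By R8 (it is tagged W): it is in state S1.
By R17 (it is a predator): it is endangered.
By R21 (it is in category L, it is endangered): it has marker G.
By R25 (it is in state S1, it is in state Z): it is tagged W1.
By R19 (it has marker G, it is tagged W1): it is in category G1.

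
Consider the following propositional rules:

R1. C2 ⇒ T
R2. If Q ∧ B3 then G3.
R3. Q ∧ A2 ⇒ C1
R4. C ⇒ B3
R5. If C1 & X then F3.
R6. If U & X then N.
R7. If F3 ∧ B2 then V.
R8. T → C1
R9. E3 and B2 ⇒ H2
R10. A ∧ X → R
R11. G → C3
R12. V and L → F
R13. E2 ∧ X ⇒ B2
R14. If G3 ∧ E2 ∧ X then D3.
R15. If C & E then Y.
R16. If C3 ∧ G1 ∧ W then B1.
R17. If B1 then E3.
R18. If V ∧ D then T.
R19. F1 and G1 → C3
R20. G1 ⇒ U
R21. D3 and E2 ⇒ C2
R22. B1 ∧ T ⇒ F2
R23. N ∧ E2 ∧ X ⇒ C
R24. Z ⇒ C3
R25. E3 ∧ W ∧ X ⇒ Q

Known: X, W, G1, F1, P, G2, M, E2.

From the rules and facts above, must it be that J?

Forward chaining from the given facts derives: B2, C3, U, N, B1, E3, C, Q, B3, H2, G3, D3, C2, T, C1, F2, F3, V.
No rule has J as its conclusion, and it is not among the given facts.

No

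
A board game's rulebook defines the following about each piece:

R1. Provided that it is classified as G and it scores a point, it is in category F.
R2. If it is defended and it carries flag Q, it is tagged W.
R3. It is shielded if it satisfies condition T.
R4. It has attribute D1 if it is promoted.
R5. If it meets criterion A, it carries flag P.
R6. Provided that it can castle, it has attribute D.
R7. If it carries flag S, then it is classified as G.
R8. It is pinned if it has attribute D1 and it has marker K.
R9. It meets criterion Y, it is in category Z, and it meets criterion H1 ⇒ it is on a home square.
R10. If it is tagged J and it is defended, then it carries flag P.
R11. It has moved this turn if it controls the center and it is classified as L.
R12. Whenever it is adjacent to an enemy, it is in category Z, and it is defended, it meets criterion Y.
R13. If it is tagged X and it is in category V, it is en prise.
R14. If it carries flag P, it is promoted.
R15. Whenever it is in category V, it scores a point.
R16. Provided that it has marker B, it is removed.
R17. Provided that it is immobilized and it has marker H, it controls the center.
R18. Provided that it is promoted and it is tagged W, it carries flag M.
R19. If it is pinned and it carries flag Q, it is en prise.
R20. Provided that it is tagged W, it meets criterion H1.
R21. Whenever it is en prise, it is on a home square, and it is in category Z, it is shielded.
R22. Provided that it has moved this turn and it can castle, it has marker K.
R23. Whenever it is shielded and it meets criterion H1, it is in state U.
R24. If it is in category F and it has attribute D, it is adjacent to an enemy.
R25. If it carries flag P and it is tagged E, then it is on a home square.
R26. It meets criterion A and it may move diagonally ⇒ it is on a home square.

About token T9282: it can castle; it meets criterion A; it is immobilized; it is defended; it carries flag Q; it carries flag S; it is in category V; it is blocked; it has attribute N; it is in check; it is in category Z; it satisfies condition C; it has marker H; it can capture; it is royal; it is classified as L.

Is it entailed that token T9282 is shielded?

By R2 (it is defended, it carries flag Q): it is tagged W.
By R5 (it meets criterion A): it carries flag P.
By R6 (it can castle): it has attribute D.
By R7 (it carries flag S): it is classified as G.
By R14 (it carries flag P): it is promoted.
By R15 (it is in category V): it scores a point.
By R17 (it is immobilized, it has marker H): it controls the center.
By R20 (it is tagged W): it meets criterion H1.
By R1 (it is classified as G, it scores a point): it is in category F.
By R4 (it is promoted): it has attribute D1.
By R11 (it controls the center, it is classified as L): it has moved this turn.
By R22 (it has moved this turn, it can castle): it has marker K.
By R24 (it is in category F, it has attribute D): it is adjacent to an enemy.
By R8 (it has attribute D1, it has marker K): it is pinned.
By R12 (it is adjacent to an enemy, it is in category Z, it is defended): it meets criterion Y.
By R19 (it is pinned, it carries flag Q): it is en prise.
By R9 (it meets criterion Y, it is in category Z, it meets criterion H1): it is on a home square.
By R21 (it is en prise, it is on a home square, it is in category Z): it is shielded.

Yes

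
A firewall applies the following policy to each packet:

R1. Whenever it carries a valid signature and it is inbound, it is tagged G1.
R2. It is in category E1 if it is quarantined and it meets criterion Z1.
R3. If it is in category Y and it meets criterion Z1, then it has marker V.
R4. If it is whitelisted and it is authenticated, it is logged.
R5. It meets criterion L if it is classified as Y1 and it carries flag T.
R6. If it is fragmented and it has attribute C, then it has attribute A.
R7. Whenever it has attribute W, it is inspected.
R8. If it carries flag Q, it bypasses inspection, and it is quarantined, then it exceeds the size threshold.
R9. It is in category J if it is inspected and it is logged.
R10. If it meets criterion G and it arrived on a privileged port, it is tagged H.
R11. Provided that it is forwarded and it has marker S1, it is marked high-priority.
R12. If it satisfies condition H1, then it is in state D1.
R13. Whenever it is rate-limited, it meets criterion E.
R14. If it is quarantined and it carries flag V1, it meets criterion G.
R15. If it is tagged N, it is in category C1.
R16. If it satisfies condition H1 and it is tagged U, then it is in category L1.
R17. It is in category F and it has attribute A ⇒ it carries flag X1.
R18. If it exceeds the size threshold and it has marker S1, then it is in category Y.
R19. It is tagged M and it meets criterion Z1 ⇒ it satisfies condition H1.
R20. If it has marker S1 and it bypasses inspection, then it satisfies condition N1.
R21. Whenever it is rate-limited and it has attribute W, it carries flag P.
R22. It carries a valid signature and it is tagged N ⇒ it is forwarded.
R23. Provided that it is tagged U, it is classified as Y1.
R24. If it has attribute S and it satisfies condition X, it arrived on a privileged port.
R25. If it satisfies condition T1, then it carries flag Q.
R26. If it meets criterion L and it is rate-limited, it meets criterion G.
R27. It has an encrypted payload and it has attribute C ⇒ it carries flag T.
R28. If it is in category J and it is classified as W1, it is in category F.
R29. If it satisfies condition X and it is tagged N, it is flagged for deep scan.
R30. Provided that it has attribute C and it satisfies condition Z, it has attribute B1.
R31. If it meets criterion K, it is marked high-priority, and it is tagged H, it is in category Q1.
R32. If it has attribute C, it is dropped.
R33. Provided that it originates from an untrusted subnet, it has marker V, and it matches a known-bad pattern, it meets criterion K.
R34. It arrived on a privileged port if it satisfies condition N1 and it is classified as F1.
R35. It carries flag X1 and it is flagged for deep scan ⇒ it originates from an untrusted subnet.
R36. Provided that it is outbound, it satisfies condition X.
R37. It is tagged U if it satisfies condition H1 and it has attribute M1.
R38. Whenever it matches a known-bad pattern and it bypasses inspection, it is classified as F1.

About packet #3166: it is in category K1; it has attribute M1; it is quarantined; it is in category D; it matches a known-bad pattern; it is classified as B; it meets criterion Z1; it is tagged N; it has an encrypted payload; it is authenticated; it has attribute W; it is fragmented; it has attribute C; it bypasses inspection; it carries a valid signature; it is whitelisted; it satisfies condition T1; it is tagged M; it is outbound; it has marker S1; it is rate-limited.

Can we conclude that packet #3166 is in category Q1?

No

Forward chaining from the given facts derives: is in category E1, is logged, has attribute A, is inspected, is in category J, meets criterion E, is in category C1, satisfies condition H1, satisfies condition N1, carries flag P, is forwarded, carries flag Q, carries flag T, is dropped, satisfies condition X, is tagged U, is classified as F1, exceeds the size threshold, is marked high-priority, is in state D1, is in category L1, is in category Y, is classified as Y1, is flagged for deep scan, arrived on a privileged port, has marker V, meets criterion L, meets criterion G, is tagged H.
The only rule concluding "it is in category Q1" is R31, which needs "it meets criterion K"; that is never established.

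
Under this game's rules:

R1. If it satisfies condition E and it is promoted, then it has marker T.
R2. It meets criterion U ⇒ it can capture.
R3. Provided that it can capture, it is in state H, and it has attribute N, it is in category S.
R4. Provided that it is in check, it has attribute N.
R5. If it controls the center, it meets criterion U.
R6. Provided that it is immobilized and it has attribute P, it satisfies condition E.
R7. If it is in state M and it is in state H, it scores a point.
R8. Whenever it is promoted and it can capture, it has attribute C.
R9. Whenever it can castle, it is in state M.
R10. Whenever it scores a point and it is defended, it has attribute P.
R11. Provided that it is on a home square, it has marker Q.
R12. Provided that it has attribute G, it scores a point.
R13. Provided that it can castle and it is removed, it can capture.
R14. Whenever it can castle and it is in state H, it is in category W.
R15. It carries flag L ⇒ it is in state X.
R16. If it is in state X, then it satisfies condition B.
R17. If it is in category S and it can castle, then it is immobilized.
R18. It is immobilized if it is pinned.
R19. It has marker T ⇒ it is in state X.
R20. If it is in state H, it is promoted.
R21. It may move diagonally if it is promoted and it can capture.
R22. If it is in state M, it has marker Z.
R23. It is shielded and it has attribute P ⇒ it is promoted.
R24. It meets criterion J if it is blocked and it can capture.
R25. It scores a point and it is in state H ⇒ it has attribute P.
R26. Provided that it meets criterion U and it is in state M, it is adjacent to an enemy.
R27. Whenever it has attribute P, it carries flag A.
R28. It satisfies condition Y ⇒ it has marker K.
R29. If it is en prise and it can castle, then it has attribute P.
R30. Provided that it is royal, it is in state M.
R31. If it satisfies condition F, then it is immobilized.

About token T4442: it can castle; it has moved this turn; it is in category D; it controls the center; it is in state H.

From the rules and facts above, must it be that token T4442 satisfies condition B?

Forward chaining from the given facts derives: meets criterion U, is in state M, is in category W, is promoted, has marker Z, is adjacent to an enemy, can capture, scores a point, has attribute C, may move diagonally, has attribute P, carries flag A.
The only rule concluding "it satisfies condition B" is R16, which needs "it is in state X"; that is never established.

No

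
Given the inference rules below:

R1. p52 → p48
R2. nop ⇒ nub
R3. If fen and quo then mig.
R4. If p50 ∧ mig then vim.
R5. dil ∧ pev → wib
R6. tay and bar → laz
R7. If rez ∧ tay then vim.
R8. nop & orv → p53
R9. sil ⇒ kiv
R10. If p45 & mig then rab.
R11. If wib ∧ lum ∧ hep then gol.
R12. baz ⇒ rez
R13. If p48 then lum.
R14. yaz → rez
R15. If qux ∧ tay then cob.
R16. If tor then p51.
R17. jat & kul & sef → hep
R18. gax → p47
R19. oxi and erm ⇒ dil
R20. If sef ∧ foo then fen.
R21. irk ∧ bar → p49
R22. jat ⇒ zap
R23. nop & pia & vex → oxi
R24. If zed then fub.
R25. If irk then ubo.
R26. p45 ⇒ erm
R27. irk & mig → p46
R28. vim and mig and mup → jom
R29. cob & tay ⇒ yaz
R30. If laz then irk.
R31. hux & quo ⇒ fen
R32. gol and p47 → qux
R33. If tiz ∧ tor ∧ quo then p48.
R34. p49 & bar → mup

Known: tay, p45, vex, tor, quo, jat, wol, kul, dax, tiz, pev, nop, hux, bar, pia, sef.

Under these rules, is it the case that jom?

Forward chaining from the given facts derives: nub, laz, p51, hep, zap, oxi, erm, irk, fen, p48, mig, rab, lum, dil, p49, ubo, p46, mup, wib, gol.
The only rule concluding jom is R28, which needs vim; that is never established.

No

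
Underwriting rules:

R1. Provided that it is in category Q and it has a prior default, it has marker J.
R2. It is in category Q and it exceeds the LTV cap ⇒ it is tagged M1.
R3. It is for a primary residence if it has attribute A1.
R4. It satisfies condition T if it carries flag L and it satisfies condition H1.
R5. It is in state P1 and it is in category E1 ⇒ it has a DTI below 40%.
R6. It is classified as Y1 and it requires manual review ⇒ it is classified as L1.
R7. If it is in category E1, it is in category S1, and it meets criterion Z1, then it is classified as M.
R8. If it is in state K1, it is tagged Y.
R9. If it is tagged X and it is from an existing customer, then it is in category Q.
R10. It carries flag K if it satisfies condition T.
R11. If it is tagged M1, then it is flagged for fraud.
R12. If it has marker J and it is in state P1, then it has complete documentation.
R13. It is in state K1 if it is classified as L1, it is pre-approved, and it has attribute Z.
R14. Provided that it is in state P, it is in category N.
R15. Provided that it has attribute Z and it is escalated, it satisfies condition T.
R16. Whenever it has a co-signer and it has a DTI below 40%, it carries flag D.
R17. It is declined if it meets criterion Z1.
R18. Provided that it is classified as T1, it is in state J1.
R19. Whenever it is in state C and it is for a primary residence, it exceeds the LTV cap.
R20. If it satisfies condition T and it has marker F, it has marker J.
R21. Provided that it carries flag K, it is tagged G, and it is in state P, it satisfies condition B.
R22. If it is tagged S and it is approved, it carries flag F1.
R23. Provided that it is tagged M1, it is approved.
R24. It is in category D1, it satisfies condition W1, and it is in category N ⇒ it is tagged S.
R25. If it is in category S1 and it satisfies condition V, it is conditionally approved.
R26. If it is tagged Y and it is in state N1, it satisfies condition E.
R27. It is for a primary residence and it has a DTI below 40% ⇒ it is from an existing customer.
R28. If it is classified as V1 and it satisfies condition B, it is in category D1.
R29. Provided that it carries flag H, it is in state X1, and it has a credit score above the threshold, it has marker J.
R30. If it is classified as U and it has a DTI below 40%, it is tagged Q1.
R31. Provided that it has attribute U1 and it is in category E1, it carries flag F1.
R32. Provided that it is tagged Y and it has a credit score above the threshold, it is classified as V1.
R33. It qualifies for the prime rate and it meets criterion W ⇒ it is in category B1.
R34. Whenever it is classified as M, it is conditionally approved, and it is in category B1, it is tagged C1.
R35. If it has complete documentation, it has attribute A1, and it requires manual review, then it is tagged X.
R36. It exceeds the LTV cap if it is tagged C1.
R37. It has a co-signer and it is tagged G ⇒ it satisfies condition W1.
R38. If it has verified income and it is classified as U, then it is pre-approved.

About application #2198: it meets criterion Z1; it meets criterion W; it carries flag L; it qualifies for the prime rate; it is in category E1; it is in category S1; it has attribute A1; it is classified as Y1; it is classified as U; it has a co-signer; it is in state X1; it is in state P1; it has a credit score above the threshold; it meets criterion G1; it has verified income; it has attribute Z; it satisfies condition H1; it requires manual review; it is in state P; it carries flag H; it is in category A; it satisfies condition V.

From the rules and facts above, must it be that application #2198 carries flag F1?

Forward chaining from the given facts derives: is for a primary residence, satisfies condition T, has a DTI below 40%, is classified as L1, is classified as M, carries flag K, is in category N, carries flag D, is declined, is conditionally approved, is from an existing customer, has marker J, is tagged Q1, is in category B1, is tagged C1, exceeds the LTV cap, is pre-approved, has complete documentation, is in state K1, is tagged X, is tagged Y, is in category Q, is classified as V1, is tagged M1, is flagged for fraud, is approved.
Rules concluding "it carries flag F1": R22 needs "it is tagged S"; R31 needs "it has attribute U1" — none of these are established.

No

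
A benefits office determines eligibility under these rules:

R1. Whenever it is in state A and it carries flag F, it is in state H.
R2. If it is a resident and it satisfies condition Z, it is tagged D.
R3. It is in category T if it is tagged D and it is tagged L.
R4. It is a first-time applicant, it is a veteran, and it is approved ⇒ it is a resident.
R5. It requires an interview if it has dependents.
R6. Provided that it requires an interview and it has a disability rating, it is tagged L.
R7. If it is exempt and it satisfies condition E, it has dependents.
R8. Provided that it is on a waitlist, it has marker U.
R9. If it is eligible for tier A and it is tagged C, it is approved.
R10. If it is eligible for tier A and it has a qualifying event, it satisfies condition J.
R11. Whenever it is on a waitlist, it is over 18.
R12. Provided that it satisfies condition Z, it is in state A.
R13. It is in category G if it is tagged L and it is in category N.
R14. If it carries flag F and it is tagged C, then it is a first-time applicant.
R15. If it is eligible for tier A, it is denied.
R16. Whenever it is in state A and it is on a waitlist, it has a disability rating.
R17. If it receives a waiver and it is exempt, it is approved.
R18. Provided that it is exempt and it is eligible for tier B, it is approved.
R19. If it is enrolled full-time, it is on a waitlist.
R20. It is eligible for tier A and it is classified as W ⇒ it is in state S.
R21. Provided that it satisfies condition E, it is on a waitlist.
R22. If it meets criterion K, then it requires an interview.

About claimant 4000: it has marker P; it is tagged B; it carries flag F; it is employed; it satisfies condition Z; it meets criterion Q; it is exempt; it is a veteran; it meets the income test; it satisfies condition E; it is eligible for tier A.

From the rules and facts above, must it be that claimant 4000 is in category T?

Forward chaining from the given facts derives: has dependents, is in state A, is denied, is on a waitlist, is in state H, requires an interview, has marker U, is over 18, has a disability rating, is tagged L.
The only rule concluding "it is in category T" is R3, which needs "it is tagged D"; that is never established.

No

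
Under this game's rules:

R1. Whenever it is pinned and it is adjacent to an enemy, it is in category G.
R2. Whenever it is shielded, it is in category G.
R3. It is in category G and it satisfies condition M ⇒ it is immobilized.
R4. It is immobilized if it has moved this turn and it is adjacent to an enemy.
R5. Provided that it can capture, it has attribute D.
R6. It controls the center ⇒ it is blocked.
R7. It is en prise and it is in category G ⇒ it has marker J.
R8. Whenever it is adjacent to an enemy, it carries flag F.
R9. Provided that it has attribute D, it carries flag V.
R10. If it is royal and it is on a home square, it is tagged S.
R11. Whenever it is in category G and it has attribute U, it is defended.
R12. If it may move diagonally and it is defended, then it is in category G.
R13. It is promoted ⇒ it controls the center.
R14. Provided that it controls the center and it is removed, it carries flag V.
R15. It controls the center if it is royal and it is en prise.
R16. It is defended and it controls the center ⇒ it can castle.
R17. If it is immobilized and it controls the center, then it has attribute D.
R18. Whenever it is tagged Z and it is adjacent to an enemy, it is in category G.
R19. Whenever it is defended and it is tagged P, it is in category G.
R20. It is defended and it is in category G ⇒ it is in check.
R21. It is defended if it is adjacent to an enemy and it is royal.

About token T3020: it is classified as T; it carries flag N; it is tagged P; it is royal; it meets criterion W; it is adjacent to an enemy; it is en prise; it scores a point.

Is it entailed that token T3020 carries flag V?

No

Forward chaining from the given facts derives: carries flag F, controls the center, is defended, is blocked, can castle, is in category G, is in check, has marker J.
Rules concluding "it carries flag V": R9 needs "it has attribute D"; R14 needs "it is removed" — none of these are established.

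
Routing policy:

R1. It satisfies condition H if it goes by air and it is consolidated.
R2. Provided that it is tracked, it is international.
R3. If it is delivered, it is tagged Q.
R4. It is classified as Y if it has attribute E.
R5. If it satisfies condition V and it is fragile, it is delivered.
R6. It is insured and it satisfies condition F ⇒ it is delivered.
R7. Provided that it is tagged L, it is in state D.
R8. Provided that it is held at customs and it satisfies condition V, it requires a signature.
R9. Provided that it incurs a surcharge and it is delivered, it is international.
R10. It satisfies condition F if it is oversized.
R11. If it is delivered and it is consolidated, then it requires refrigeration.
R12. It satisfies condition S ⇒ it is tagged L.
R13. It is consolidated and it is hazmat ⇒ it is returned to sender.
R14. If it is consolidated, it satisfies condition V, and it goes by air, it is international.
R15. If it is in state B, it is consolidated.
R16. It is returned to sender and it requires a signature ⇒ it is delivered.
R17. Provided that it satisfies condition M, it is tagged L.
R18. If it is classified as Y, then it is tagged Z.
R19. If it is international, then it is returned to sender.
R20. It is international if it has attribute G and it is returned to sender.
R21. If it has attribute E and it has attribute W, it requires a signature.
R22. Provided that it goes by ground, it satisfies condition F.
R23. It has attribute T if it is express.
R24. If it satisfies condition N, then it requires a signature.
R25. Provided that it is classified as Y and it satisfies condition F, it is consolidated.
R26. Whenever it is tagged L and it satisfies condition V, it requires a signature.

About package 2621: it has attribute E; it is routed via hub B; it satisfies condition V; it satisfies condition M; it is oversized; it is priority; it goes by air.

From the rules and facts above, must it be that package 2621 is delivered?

By R4 (it has attribute E): it is classified as Y.
By R10 (it is oversized): it satisfies condition F.
By R17 (it satisfies condition M): it is tagged L.
By R25 (it is classified as Y, it satisfies condition F): it is consolidated.
By R26 (it is tagged L, it satisfies condition V): it requires a signature.
By R14 (it is consolidated, it satisfies condition V, it goes by air): it is international.
By R19 (it is international): it is returned to sender.
By R16 (it is returned to sender, it requires a signature): it is delivered.

Yes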